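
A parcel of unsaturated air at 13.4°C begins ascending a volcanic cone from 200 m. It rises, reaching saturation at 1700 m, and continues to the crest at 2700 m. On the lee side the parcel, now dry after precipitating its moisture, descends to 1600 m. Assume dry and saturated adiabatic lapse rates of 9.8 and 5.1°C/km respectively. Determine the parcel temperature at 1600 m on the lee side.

200 → 1700 m (dry, 9.8°C/km): ΔT = -9.8 × 1.5 = -14.7°C → T = -1.3°C
1700 → 2700 m (saturated, 5.1°C/km): ΔT = -5.1 × 1 = -5.1°C → T = -6.4°C
2700 → 1600 m (dry descent, 9.8°C/km): ΔT = +9.8 × 1.1 = +10.78°C → T = 4.38°C

4.38°C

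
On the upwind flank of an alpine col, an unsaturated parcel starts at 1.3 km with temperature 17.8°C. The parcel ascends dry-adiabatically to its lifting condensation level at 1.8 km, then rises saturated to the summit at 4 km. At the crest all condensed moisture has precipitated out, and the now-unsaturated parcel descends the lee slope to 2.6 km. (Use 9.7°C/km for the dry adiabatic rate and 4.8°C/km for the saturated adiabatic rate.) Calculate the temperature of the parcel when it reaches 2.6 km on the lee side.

From 1300 m to 1800 m (dry): cools by 9.7 × 0.5 = 4.85°C, giving 12.95°C.
From 1800 m to 4000 m (saturated): cools by 4.8 × 2.2 = 10.56°C, giving 2.39°C.
From 4000 m to 2600 m (dry descent): warms by 9.7 × 1.4 = 13.58°C, giving 15.97°C.

15.97°C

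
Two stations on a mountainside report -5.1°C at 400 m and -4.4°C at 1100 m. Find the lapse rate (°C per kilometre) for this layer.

Γ = −ΔT/Δz = (-5.1 − (-4.4)) / (1100 − 400) m
  = -0.7°C / 0.7 km = -1°C/km

-1°C/km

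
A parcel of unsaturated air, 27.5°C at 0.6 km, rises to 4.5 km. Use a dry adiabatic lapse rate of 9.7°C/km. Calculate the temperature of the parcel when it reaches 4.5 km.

-10.33°C

600 → 4500 m (dry adiabatic, 9.7°C/km): ΔT = -9.7 × 3.9 = -37.83°C → T = -10.33°C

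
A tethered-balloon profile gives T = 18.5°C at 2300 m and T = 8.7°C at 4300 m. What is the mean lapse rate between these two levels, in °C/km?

Γ = −ΔT/Δz = (18.5 − 8.7) / (4300 − 2300) m
  = 9.8°C / 2 km = 4.9°C/km

4.9°C/km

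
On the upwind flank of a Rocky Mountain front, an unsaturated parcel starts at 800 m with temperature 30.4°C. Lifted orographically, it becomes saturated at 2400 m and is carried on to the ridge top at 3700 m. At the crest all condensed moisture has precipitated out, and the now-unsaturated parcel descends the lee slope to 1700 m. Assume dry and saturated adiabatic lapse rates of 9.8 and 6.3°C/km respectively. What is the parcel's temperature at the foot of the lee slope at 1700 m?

26.13°C

Dry to 2400 m: -9.8 × 1.6 km = -15.68°C, so T = 14.72°C.
Saturated to 3700 m: -6.3 × 1.3 km = -8.19°C, so T = 6.53°C.
Dry descent to 1700 m: +9.8 × 2 km = +19.6°C, so T = 26.13°C.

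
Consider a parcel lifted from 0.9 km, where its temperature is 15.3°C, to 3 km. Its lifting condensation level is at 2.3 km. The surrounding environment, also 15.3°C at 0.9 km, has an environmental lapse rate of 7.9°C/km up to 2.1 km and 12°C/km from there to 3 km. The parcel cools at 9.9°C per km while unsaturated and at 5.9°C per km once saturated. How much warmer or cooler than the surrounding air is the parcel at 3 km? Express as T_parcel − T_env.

Parcel:
  From 900 m to 2300 m (dry): cools by 9.9 × 1.4 = 13.86°C, giving 1.44°C.
  From 2300 m to 3000 m (saturated): cools by 5.9 × 0.7 = 4.13°C, giving -2.69°C.
Environment:
  From 900 m to 2100 m (environment, lower layer): cools by 7.9 × 1.2 = 9.48°C, giving 5.82°C.
  From 2100 m to 3000 m (environment, upper layer): cools by 12 × 0.9 = 10.8°C, giving -4.98°C.
T_parcel − T_env = -2.69 − (-4.98) = +2.29°C

+2.29°C (parcel warmer than environment)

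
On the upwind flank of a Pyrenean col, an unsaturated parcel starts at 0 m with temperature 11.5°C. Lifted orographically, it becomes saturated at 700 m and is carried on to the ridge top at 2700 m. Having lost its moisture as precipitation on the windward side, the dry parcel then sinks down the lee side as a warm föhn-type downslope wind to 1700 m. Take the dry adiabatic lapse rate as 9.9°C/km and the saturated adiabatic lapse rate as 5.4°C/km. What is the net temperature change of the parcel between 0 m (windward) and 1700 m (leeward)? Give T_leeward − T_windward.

Dry to 700 m: -9.9 × 0.7 km = -6.93°C, so T = 4.57°C.
Saturated to 2700 m: -5.4 × 2 km = -10.8°C, so T = -6.23°C.
Dry descent to 1700 m: +9.9 × 1 km = +9.9°C, so T = 3.67°C.
Net change vs windward start: 3.67 − 11.5 = -7.83°C

-7.83°C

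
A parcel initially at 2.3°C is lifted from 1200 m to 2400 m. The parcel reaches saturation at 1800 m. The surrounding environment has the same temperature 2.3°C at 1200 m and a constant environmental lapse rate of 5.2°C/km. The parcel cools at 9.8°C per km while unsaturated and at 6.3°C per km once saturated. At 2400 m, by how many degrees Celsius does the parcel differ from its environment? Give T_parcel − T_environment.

Parcel:
  1200 → 1800 m (dry, 9.8°C/km): ΔT = -9.8 × 0.6 = -5.88°C → T = -3.58°C
  1800 → 2400 m (saturated, 6.3°C/km): ΔT = -6.3 × 0.6 = -3.78°C → T = -7.36°C
Environment:
  1200 → 2400 m (environment, 5.2°C/km): ΔT = -5.2 × 1.2 = -6.24°C → T = -3.94°C
T_parcel − T_env = -7.36 − (-3.94) = -3.42°C

-3.42°C (parcel cooler than environment)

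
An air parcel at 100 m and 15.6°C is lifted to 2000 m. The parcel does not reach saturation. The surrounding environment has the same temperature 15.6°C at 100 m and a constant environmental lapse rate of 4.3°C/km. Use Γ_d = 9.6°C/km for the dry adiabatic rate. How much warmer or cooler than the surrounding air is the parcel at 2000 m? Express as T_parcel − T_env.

Parcel:
  100 → 2000 m (dry, 9.6°C/km): ΔT = -9.6 × 1.9 = -18.24°C → T = -2.64°C
Environment:
  100 → 2000 m (environment, 4.3°C/km): ΔT = -4.3 × 1.9 = -8.17°C → T = 7.43°C
T_parcel − T_env = -2.64 − 7.43 = -10.07°C

-10.07°C (parcel cooler than environment)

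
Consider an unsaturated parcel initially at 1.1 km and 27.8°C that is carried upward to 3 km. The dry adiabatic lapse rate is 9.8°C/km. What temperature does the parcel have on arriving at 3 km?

Dry adiabatic to 3000 m: -9.8 × 1.9 km = -18.62°C, so T = 9.18°C.

9.18°C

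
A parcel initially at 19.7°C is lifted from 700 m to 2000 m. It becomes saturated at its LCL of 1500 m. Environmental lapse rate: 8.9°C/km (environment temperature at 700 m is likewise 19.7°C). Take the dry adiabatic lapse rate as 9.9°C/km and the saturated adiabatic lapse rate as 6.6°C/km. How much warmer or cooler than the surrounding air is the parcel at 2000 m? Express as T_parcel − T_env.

+0.35°C (parcel warmer than environment)

Parcel:
  700–1500 m, dry: Δz = 0.8 km ⇒ ΔT = -7.92°C; T = 11.78°C
  1500–2000 m, saturated: Δz = 0.5 km ⇒ ΔT = -3.3°C; T = 8.48°C
Environment:
  700–2000 m, environment: Δz = 1.3 km ⇒ ΔT = -11.57°C; T = 8.13°C
T_parcel − T_env = 8.48 − 8.13 = +0.35°C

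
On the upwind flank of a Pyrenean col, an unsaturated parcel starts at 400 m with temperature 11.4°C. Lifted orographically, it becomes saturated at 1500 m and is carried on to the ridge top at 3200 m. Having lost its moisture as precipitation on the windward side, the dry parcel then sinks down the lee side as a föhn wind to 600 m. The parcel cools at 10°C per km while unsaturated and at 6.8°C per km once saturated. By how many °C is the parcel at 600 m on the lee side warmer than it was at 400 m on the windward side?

Dry to 1500 m: -10 × 1.1 km = -11°C, so T = 0.4°C.
Saturated to 3200 m: -6.8 × 1.7 km = -11.56°C, so T = -11.16°C.
Dry descent to 600 m: +10 × 2.6 km = +26°C, so T = 14.84°C.
Net change vs windward start: 14.84 − 11.4 = +3.44°C

+3.44°C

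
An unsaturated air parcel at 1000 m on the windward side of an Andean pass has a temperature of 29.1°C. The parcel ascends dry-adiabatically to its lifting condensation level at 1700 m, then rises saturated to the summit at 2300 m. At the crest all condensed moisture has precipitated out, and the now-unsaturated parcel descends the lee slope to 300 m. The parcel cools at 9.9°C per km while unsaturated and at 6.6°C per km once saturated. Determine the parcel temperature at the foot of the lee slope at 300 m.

Dry to 1700 m: -9.9 × 0.7 km = -6.93°C, so T = 22.17°C.
Saturated to 2300 m: -6.6 × 0.6 km = -3.96°C, so T = 18.21°C.
Dry descent to 300 m: +9.9 × 2 km = +19.8°C, so T = 38.01°C.

38.01°C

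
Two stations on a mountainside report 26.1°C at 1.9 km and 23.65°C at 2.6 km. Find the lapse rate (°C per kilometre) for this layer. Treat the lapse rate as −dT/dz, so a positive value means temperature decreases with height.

Γ = −ΔT/Δz = (26.1 − 23.65) / (2600 − 1900) m
  = 2.45°C / 0.7 km = 3.5°C/km

3.5°C/km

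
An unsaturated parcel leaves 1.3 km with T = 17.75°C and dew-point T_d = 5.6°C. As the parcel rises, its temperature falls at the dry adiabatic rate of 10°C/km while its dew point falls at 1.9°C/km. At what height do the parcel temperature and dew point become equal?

2.8 km

T and T_d converge at 10 − 1.9 = 8.1°C per km
Height above start = (17.75 − 5.6) / 8.1 = 1.5 km
LCL altitude = 1300 m + 1500 m = 2800 m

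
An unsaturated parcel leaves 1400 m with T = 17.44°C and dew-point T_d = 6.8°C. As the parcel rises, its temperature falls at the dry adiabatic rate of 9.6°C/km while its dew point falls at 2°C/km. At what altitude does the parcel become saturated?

2800 m

T and T_d converge at 9.6 − 2 = 7.6°C per km
Height above start = (17.44 − 6.8) / 7.6 = 1.4 km
LCL altitude = 1400 m + 1400 m = 2800 m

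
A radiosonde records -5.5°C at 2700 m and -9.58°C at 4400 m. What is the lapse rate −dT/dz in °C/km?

Γ = −ΔT/Δz = (-5.5 − (-9.58)) / (4400 − 2700) m
  = 4.08°C / 1.7 km = 2.4°C/km

2.4°C/km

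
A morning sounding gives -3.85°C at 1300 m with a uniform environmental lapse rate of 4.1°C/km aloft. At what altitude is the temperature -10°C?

Height above start = (-3.85 − (-10)) / 4.1 = 1.5 km
Altitude = 1300 m + 1500 m = 2800 m

2800 m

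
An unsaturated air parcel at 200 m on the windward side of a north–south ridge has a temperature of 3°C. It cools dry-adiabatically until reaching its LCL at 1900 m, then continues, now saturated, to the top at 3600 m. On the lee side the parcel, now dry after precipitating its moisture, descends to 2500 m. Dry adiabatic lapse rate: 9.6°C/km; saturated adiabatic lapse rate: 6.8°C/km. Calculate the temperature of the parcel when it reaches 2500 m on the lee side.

200–1900 m, dry: Δz = 1.7 km ⇒ ΔT = -16.32°C; T = -13.32°C
1900–3600 m, saturated: Δz = 1.7 km ⇒ ΔT = -11.56°C; T = -24.88°C
3600–2500 m, dry descent: Δz = 1.1 km ⇒ ΔT = +10.56°C; T = -14.32°C

-14.32°C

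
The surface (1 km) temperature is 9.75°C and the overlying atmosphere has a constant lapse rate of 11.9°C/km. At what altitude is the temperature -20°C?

3.5 km

Height above start = (9.75 − (-20)) / 11.9 = 2.5 km
Altitude = 1000 m + 2500 m = 3500 m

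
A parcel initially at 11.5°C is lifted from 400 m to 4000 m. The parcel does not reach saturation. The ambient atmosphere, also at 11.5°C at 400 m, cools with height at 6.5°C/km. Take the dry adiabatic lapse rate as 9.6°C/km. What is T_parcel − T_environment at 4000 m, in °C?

Parcel:
  400 → 4000 m (dry, 9.6°C/km): ΔT = -9.6 × 3.6 = -34.56°C → T = -23.06°C
Environment:
  400 → 4000 m (environment, 6.5°C/km): ΔT = -6.5 × 3.6 = -23.4°C → T = -11.9°C
T_parcel − T_env = -23.06 − (-11.9) = -11.16°C

-11.16°C (parcel cooler than environment)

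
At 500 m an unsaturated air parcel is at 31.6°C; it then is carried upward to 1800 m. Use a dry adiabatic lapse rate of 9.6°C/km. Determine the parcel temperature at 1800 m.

500–1800 m, dry adiabatic: Δz = 1.3 km ⇒ ΔT = -12.48°C; T = 19.12°C

19.12°C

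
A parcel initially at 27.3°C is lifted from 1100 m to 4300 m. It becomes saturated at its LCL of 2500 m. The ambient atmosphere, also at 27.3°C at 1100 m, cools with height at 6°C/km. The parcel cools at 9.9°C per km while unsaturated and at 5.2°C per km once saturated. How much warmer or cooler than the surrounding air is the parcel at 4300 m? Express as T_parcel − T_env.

-4.02°C (parcel cooler than environment)

Parcel:
  1100 → 2500 m (dry, 9.9°C/km): ΔT = -9.9 × 1.4 = -13.86°C → T = 13.44°C
  2500 → 4300 m (saturated, 5.2°C/km): ΔT = -5.2 × 1.8 = -9.36°C → T = 4.08°C
Environment:
  1100 → 4300 m (environment, 6°C/km): ΔT = -6 × 3.2 = -19.2°C → T = 8.1°C
T_parcel − T_env = 4.08 − 8.1 = -4.02°C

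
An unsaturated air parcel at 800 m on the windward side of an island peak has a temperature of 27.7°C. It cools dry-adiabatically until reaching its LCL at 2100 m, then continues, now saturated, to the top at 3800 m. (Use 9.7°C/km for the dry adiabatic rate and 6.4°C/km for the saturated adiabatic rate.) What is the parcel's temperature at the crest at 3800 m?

4.21°C

Dry to 2100 m: -9.7 × 1.3 km = -12.61°C, so T = 15.09°C.
Saturated to 3800 m: -6.4 × 1.7 km = -10.88°C, so T = 4.21°C.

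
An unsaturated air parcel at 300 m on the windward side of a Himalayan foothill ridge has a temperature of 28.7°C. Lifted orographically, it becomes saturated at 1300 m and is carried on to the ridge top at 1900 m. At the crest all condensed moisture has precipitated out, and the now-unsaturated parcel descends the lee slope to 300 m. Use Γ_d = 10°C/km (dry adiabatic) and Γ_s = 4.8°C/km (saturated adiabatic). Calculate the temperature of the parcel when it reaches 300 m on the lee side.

300–1300 m, dry: Δz = 1 km ⇒ ΔT = -10°C; T = 18.7°C
1300–1900 m, saturated: Δz = 0.6 km ⇒ ΔT = -2.88°C; T = 15.82°C
1900–300 m, dry descent: Δz = 1.6 km ⇒ ΔT = +16°C; T = 31.82°C

31.82°C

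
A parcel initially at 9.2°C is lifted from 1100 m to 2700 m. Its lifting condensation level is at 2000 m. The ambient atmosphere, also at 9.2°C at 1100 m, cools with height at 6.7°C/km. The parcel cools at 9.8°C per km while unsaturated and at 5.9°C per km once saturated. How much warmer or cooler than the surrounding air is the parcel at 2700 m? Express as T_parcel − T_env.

Parcel:
  From 1100 m to 2000 m (dry): cools by 9.8 × 0.9 = 8.82°C, giving 0.38°C.
  From 2000 m to 2700 m (saturated): cools by 5.9 × 0.7 = 4.13°C, giving -3.75°C.
Environment:
  From 1100 m to 2700 m (environment): cools by 6.7 × 1.6 = 10.72°C, giving -1.52°C.
T_parcel − T_env = -3.75 − (-1.52) = -2.23°C

-2.23°C (parcel cooler than environment)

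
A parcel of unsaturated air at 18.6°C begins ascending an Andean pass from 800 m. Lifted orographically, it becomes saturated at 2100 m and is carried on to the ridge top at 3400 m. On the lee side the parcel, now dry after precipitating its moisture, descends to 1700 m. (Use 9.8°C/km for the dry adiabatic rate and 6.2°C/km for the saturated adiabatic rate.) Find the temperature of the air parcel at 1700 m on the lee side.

14.46°C

From 800 m to 2100 m (dry): cools by 9.8 × 1.3 = 12.74°C, giving 5.86°C.
From 2100 m to 3400 m (saturated): cools by 6.2 × 1.3 = 8.06°C, giving -2.2°C.
From 3400 m to 1700 m (dry descent): warms by 9.8 × 1.7 = 16.66°C, giving 14.46°C.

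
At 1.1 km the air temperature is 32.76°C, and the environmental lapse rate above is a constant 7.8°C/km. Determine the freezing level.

Height above start = (32.76 − 0) / 7.8 = 4.2 km
Altitude = 1100 m + 4200 m = 5300 m

5.3 km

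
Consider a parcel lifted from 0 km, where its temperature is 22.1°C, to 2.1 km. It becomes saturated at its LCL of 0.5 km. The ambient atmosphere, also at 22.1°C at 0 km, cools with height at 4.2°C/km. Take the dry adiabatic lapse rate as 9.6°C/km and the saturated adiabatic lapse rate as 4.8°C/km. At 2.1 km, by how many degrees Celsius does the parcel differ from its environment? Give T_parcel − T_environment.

-3.66°C (parcel cooler than environment)

Parcel:
  Dry to 500 m: -9.6 × 0.5 km = -4.8°C, so T = 17.3°C.
  Saturated to 2100 m: -4.8 × 1.6 km = -7.68°C, so T = 9.62°C.
Environment:
  Environment to 2100 m: -4.2 × 2.1 km = -8.82°C, so T = 13.28°C.
T_parcel − T_env = 9.62 − 13.28 = -3.66°C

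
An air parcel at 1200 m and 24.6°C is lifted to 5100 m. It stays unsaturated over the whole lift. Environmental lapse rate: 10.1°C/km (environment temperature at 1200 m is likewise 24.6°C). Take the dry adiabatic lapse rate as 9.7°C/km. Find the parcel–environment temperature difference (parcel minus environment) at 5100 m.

Parcel:
  Dry to 5100 m: -9.7 × 3.9 km = -37.83°C, so T = -13.23°C.
Environment:
  Environment to 5100 m: -10.1 × 3.9 km = -39.39°C, so T = -14.79°C.
T_parcel − T_env = -13.23 − (-14.79) = +1.56°C

+1.56°C (parcel warmer than environment)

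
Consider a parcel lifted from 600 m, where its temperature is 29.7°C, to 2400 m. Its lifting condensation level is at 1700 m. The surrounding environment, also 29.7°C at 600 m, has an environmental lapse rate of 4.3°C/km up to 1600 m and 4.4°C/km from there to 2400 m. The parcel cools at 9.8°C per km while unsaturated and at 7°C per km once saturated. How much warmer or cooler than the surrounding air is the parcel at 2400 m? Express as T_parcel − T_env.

Parcel:
  Dry to 1700 m: -9.8 × 1.1 km = -10.78°C, so T = 18.92°C.
  Saturated to 2400 m: -7 × 0.7 km = -4.9°C, so T = 14.02°C.
Environment:
  Environment, lower layer to 1600 m: -4.3 × 1 km = -4.3°C, so T = 25.4°C.
  Environment, upper layer to 2400 m: -4.4 × 0.8 km = -3.52°C, so T = 21.88°C.
T_parcel − T_env = 14.02 − 21.88 = -7.86°C

-7.86°C (parcel cooler than environment)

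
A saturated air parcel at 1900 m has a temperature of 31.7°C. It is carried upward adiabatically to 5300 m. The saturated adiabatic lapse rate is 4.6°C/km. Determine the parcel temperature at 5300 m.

16.06°C

1900–5300 m, saturated adiabatic: Δz = 3.4 km ⇒ ΔT = -15.64°C; T = 16.06°C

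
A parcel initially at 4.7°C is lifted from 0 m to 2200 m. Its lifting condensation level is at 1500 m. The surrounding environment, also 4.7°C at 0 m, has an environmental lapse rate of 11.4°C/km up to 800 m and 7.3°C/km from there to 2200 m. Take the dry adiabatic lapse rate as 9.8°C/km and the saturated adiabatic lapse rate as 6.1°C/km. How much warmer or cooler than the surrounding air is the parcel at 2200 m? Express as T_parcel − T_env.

Parcel:
  From 0 m to 1500 m (dry): cools by 9.8 × 1.5 = 14.7°C, giving -10°C.
  From 1500 m to 2200 m (saturated): cools by 6.1 × 0.7 = 4.27°C, giving -14.27°C.
Environment:
  From 0 m to 800 m (environment, lower layer): cools by 11.4 × 0.8 = 9.12°C, giving -4.42°C.
  From 800 m to 2200 m (environment, upper layer): cools by 7.3 × 1.4 = 10.22°C, giving -14.64°C.
T_parcel − T_env = -14.27 − (-14.64) = +0.37°C

+0.37°C (parcel warmer than environment)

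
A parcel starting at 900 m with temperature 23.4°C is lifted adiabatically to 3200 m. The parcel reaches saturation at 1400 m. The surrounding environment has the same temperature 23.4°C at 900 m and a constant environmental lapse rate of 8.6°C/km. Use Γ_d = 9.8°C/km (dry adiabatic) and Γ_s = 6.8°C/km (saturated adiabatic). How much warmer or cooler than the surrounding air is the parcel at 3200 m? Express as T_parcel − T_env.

Parcel:
  900–1400 m, dry: Δz = 0.5 km ⇒ ΔT = -4.9°C; T = 18.5°C
  1400–3200 m, saturated: Δz = 1.8 km ⇒ ΔT = -12.24°C; T = 6.26°C
Environment:
  900–3200 m, environment: Δz = 2.3 km ⇒ ΔT = -19.78°C; T = 3.62°C
T_parcel − T_env = 6.26 − 3.62 = +2.64°C

+2.64°C (parcel warmer than environment)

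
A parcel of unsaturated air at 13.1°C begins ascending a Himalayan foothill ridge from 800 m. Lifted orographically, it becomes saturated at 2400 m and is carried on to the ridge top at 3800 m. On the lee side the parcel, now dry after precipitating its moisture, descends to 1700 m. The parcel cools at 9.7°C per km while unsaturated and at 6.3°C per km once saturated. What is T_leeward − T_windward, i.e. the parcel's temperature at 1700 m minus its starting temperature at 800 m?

-3.97°C

800–2400 m, dry: Δz = 1.6 km ⇒ ΔT = -15.52°C; T = -2.42°C
2400–3800 m, saturated: Δz = 1.4 km ⇒ ΔT = -8.82°C; T = -11.24°C
3800–1700 m, dry descent: Δz = 2.1 km ⇒ ΔT = +20.37°C; T = 9.13°C
Net change vs windward start: 9.13 − 13.1 = -3.97°C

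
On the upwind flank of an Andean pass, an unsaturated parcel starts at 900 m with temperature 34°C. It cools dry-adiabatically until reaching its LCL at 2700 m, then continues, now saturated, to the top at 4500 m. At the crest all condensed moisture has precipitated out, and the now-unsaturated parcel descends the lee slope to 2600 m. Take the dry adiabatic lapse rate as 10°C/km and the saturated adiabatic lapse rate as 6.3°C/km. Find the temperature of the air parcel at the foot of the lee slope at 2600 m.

From 900 m to 2700 m (dry): cools by 10 × 1.8 = 18°C, giving 16°C.
From 2700 m to 4500 m (saturated): cools by 6.3 × 1.8 = 11.34°C, giving 4.66°C.
From 4500 m to 2600 m (dry descent): warms by 10 × 1.9 = 19°C, giving 23.66°C.

23.66°C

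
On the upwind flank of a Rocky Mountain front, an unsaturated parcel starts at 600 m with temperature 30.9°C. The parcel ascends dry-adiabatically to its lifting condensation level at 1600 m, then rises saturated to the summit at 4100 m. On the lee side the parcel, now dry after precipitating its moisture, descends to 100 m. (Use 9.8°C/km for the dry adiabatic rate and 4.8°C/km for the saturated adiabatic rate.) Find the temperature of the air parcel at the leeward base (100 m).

From 600 m to 1600 m (dry): cools by 9.8 × 1 = 9.8°C, giving 21.1°C.
From 1600 m to 4100 m (saturated): cools by 4.8 × 2.5 = 12°C, giving 9.1°C.
From 4100 m to 100 m (dry descent): warms by 9.8 × 4 = 39.2°C, giving 48.3°C.

48.3°C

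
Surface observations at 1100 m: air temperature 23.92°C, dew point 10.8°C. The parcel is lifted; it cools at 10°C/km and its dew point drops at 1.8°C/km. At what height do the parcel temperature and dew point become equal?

T and T_d converge at 10 − 1.8 = 8.2°C per km
Height above start = (23.92 − 10.8) / 8.2 = 1.6 km
LCL altitude = 1100 m + 1600 m = 2700 m

2700 m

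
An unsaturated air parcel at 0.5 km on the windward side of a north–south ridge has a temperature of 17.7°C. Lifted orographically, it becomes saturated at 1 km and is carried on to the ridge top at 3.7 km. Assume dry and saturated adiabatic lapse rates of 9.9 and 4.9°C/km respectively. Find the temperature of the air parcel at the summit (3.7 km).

-0.48°C

500 → 1000 m (dry, 9.9°C/km): ΔT = -9.9 × 0.5 = -4.95°C → T = 12.75°C
1000 → 3700 m (saturated, 4.9°C/km): ΔT = -4.9 × 2.7 = -13.23°C → T = -0.48°C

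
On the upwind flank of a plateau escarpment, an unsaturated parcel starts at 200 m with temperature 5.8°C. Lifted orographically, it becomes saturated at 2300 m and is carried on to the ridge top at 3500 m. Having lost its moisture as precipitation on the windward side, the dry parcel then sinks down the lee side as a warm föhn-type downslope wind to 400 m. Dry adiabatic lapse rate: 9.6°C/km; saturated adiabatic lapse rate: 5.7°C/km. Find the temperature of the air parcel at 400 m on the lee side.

200–2300 m, dry: Δz = 2.1 km ⇒ ΔT = -20.16°C; T = -14.36°C
2300–3500 m, saturated: Δz = 1.2 km ⇒ ΔT = -6.84°C; T = -21.2°C
3500–400 m, dry descent: Δz = 3.1 km ⇒ ΔT = +29.76°C; T = 8.56°C

8.56°C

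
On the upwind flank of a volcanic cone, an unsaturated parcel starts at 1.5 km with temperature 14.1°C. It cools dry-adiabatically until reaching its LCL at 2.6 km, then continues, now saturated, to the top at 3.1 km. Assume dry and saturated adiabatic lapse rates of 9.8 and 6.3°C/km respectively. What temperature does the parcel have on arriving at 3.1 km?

0.17°C

Dry to 2600 m: -9.8 × 1.1 km = -10.78°C, so T = 3.32°C.
Saturated to 3100 m: -6.3 × 0.5 km = -3.15°C, so T = 0.17°C.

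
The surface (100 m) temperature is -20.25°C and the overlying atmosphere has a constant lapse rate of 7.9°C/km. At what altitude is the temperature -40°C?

2600 m

Height above start = (-20.25 − (-40)) / 7.9 = 2.5 km
Altitude = 100 m + 2500 m = 2600 m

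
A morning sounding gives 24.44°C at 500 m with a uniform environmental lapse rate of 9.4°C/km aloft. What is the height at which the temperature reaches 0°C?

Height above start = (24.44 − 0) / 9.4 = 2.6 km
Altitude = 500 m + 2600 m = 3100 m

3100 m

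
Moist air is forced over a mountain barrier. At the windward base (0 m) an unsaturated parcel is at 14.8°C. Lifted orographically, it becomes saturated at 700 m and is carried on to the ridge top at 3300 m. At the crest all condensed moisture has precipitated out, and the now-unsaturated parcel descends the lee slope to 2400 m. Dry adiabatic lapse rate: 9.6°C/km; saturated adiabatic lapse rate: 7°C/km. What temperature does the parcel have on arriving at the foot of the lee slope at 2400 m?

From 0 m to 700 m (dry): cools by 9.6 × 0.7 = 6.72°C, giving 8.08°C.
From 700 m to 3300 m (saturated): cools by 7 × 2.6 = 18.2°C, giving -10.12°C.
From 3300 m to 2400 m (dry descent): warms by 9.6 × 0.9 = 8.64°C, giving -1.48°C.

-1.48°C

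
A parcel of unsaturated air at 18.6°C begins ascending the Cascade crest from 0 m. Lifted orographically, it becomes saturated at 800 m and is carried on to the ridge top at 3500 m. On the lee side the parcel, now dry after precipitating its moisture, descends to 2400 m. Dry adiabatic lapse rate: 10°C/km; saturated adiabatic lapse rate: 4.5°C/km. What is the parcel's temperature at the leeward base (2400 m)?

9.45°C

Dry to 800 m: -10 × 0.8 km = -8°C, so T = 10.6°C.
Saturated to 3500 m: -4.5 × 2.7 km = -12.15°C, so T = -1.55°C.
Dry descent to 2400 m: +10 × 1.1 km = +11°C, so T = 9.45°C.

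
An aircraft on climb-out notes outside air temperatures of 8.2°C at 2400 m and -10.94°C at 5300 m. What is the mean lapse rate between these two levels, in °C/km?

6.6°C/km

Γ = −ΔT/Δz = (8.2 − (-10.94)) / (5300 − 2400) m
  = 19.14°C / 2.9 km = 6.6°C/km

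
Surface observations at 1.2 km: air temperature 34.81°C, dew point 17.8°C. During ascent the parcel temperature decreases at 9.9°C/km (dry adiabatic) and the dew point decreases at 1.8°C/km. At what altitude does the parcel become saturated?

T and T_d converge at 9.9 − 1.8 = 8.1°C per km
Height above start = (34.81 − 17.8) / 8.1 = 2.1 km
LCL altitude = 1200 m + 2100 m = 3300 m

3.3 km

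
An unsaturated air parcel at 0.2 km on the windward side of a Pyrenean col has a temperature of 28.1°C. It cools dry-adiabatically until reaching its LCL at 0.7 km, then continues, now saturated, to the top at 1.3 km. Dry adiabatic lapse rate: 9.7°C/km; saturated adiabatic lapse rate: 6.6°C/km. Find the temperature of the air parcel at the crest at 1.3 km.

200 → 700 m (dry, 9.7°C/km): ΔT = -9.7 × 0.5 = -4.85°C → T = 23.25°C
700 → 1300 m (saturated, 6.6°C/km): ΔT = -6.6 × 0.6 = -3.96°C → T = 19.29°C

19.29°C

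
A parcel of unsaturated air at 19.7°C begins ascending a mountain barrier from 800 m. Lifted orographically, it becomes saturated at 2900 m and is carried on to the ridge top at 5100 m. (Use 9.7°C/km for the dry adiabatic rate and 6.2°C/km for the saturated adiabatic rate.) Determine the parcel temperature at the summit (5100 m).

-14.31°C

Dry to 2900 m: -9.7 × 2.1 km = -20.37°C, so T = -0.67°C.
Saturated to 5100 m: -6.2 × 2.2 km = -13.64°C, so T = -14.31°C.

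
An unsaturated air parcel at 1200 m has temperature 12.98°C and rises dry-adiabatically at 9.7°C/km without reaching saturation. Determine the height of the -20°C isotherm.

Height above start = (12.98 − (-20)) / 9.7 = 3.4 km
Altitude = 1200 m + 3400 m = 4600 m

4600 m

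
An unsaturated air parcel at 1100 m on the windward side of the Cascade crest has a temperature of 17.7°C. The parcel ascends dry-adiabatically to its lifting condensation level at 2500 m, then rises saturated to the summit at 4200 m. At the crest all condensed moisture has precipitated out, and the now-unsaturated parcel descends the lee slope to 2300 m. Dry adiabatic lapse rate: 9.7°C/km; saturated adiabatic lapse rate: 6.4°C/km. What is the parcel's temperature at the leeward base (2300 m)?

1100–2500 m, dry: Δz = 1.4 km ⇒ ΔT = -13.58°C; T = 4.12°C
2500–4200 m, saturated: Δz = 1.7 km ⇒ ΔT = -10.88°C; T = -6.76°C
4200–2300 m, dry descent: Δz = 1.9 km ⇒ ΔT = +18.43°C; T = 11.67°C

11.67°C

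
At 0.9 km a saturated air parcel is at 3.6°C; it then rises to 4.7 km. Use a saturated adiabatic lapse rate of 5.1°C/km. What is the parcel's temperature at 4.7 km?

900–4700 m, saturated adiabatic: Δz = 3.8 km ⇒ ΔT = -19.38°C; T = -15.78°C

-15.78°C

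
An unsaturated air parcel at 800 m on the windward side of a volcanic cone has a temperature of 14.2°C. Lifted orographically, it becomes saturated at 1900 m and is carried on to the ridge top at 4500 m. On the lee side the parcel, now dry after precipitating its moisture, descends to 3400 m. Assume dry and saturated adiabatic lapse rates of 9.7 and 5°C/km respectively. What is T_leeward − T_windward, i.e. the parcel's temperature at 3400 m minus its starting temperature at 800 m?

-13°C

800–1900 m, dry: Δz = 1.1 km ⇒ ΔT = -10.67°C; T = 3.53°C
1900–4500 m, saturated: Δz = 2.6 km ⇒ ΔT = -13°C; T = -9.47°C
4500–3400 m, dry descent: Δz = 1.1 km ⇒ ΔT = +10.67°C; T = 1.2°C
Net change vs windward start: 1.2 − 14.2 = -13°C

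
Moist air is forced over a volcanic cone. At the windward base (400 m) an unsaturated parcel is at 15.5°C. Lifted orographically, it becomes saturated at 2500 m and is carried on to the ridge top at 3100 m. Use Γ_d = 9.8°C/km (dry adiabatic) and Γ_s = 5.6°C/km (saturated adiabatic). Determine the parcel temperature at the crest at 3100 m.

400–2500 m, dry: Δz = 2.1 km ⇒ ΔT = -20.58°C; T = -5.08°C
2500–3100 m, saturated: Δz = 0.6 km ⇒ ΔT = -3.36°C; T = -8.44°C

-8.44°C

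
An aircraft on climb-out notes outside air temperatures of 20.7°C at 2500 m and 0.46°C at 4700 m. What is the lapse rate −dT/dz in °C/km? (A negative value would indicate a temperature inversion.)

Γ = −ΔT/Δz = (20.7 − 0.46) / (4700 − 2500) m
  = 20.24°C / 2.2 km = 9.2°C/km

9.2°C/km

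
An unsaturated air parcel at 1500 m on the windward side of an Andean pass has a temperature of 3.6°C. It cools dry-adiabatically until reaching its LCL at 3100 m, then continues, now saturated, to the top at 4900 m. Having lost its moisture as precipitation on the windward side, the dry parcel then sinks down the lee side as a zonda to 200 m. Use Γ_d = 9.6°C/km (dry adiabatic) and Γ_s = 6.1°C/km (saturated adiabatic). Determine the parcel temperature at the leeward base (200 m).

22.38°C

From 1500 m to 3100 m (dry): cools by 9.6 × 1.6 = 15.36°C, giving -11.76°C.
From 3100 m to 4900 m (saturated): cools by 6.1 × 1.8 = 10.98°C, giving -22.74°C.
From 4900 m to 200 m (dry descent): warms by 9.6 × 4.7 = 45.12°C, giving 22.38°C.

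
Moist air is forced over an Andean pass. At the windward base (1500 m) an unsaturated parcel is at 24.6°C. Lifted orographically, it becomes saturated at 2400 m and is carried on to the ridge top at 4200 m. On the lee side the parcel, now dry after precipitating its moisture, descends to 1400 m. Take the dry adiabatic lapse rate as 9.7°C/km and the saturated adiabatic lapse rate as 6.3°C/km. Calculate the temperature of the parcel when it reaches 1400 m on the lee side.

1500 → 2400 m (dry, 9.7°C/km): ΔT = -9.7 × 0.9 = -8.73°C → T = 15.87°C
2400 → 4200 m (saturated, 6.3°C/km): ΔT = -6.3 × 1.8 = -11.34°C → T = 4.53°C
4200 → 1400 m (dry descent, 9.7°C/km): ΔT = +9.7 × 2.8 = +27.16°C → T = 31.69°C

31.69°C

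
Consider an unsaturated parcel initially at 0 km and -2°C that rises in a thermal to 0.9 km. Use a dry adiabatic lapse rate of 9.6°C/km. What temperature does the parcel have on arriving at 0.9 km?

-10.64°C

Dry adiabatic to 900 m: -9.6 × 0.9 km = -8.64°C, so T = -10.64°C.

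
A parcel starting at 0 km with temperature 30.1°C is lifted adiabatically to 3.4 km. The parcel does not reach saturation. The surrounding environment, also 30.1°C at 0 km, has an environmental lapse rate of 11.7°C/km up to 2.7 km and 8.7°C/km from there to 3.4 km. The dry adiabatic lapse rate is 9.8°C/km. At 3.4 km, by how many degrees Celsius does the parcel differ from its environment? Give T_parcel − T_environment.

Parcel:
  From 0 m to 3400 m (dry): cools by 9.8 × 3.4 = 33.32°C, giving -3.22°C.
Environment:
  From 0 m to 2700 m (environment, lower layer): cools by 11.7 × 2.7 = 31.59°C, giving -1.49°C.
  From 2700 m to 3400 m (environment, upper layer): cools by 8.7 × 0.7 = 6.09°C, giving -7.58°C.
T_parcel − T_env = -3.22 − (-7.58) = +4.36°C

+4.36°C (parcel warmer than environment)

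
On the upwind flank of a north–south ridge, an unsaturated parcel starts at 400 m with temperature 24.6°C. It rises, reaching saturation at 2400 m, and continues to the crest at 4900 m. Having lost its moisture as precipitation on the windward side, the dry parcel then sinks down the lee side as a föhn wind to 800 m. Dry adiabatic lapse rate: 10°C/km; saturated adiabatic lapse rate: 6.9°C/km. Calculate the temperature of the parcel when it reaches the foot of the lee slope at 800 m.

28.35°C

400 → 2400 m (dry, 10°C/km): ΔT = -10 × 2 = -20°C → T = 4.6°C
2400 → 4900 m (saturated, 6.9°C/km): ΔT = -6.9 × 2.5 = -17.25°C → T = -12.65°C
4900 → 800 m (dry descent, 10°C/km): ΔT = +10 × 4.1 = +41°C → T = 28.35°C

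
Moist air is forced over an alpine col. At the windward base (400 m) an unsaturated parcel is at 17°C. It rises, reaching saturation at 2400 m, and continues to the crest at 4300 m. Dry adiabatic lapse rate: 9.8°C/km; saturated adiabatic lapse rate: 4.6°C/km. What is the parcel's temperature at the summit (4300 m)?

400 → 2400 m (dry, 9.8°C/km): ΔT = -9.8 × 2 = -19.6°C → T = -2.6°C
2400 → 4300 m (saturated, 4.6°C/km): ΔT = -4.6 × 1.9 = -8.74°C → T = -11.34°C

-11.34°C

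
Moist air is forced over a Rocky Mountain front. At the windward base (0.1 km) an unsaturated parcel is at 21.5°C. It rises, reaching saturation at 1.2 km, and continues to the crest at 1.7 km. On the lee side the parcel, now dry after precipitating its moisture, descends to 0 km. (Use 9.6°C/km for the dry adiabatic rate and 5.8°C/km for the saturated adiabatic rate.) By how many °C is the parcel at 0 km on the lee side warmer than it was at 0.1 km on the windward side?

+2.86°C

From 100 m to 1200 m (dry): cools by 9.6 × 1.1 = 10.56°C, giving 10.94°C.
From 1200 m to 1700 m (saturated): cools by 5.8 × 0.5 = 2.9°C, giving 8.04°C.
From 1700 m to 0 m (dry descent): warms by 9.6 × 1.7 = 16.32°C, giving 24.36°C.
Net change vs windward start: 24.36 − 21.5 = +2.86°C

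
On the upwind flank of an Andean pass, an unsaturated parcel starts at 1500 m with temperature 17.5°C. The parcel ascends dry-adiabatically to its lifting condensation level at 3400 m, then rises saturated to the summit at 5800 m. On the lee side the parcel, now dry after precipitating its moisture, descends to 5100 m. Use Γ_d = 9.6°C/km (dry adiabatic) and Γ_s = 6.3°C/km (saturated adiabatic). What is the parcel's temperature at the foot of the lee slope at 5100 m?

Dry to 3400 m: -9.6 × 1.9 km = -18.24°C, so T = -0.74°C.
Saturated to 5800 m: -6.3 × 2.4 km = -15.12°C, so T = -15.86°C.
Dry descent to 5100 m: +9.6 × 0.7 km = +6.72°C, so T = -9.14°C.

-9.14°C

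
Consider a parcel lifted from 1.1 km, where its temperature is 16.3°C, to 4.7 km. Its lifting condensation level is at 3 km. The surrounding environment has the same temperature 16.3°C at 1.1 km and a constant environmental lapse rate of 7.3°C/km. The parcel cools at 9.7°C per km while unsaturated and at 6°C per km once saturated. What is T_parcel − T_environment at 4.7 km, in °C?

-2.35°C (parcel cooler than environment)

Parcel:
  1100–3000 m, dry: Δz = 1.9 km ⇒ ΔT = -18.43°C; T = -2.13°C
  3000–4700 m, saturated: Δz = 1.7 km ⇒ ΔT = -10.2°C; T = -12.33°C
Environment:
  1100–4700 m, environment: Δz = 3.6 km ⇒ ΔT = -26.28°C; T = -9.98°C
T_parcel − T_env = -12.33 − (-9.98) = -2.35°C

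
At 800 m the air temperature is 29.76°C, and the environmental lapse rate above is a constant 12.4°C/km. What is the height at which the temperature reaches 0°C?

3200 m

Height above start = (29.76 − 0) / 12.4 = 2.4 km
Altitude = 800 m + 2400 m = 3200 m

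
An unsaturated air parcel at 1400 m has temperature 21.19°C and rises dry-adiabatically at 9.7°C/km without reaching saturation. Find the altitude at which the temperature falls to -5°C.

Height above start = (21.19 − (-5)) / 9.7 = 2.7 km
Altitude = 1400 m + 2700 m = 4100 m

4100 m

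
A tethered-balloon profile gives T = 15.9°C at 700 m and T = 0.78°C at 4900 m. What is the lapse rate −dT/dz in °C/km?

Γ = −ΔT/Δz = (15.9 − 0.78) / (4900 − 700) m
  = 15.12°C / 4.2 km = 3.6°C/km

3.6°C/km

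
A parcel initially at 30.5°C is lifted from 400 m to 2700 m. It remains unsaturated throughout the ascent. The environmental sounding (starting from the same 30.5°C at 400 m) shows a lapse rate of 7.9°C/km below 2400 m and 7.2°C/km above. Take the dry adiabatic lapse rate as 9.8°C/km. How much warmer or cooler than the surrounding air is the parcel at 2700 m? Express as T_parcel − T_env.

Parcel:
  From 400 m to 2700 m (dry): cools by 9.8 × 2.3 = 22.54°C, giving 7.96°C.
Environment:
  From 400 m to 2400 m (environment, lower layer): cools by 7.9 × 2 = 15.8°C, giving 14.7°C.
  From 2400 m to 2700 m (environment, upper layer): cools by 7.2 × 0.3 = 2.16°C, giving 12.54°C.
T_parcel − T_env = 7.96 − 12.54 = -4.58°C

-4.58°C (parcel cooler than environment)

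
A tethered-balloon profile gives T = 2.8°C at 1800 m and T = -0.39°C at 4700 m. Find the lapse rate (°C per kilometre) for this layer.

1.1°C/km

Γ = −ΔT/Δz = (2.8 − (-0.39)) / (4700 − 1800) m
  = 3.19°C / 2.9 km = 1.1°C/km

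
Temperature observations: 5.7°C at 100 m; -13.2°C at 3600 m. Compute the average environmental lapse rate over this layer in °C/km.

5.4°C/km

Γ = −ΔT/Δz = (5.7 − (-13.2)) / (3600 − 100) m
  = 18.9°C / 3.5 km = 5.4°C/km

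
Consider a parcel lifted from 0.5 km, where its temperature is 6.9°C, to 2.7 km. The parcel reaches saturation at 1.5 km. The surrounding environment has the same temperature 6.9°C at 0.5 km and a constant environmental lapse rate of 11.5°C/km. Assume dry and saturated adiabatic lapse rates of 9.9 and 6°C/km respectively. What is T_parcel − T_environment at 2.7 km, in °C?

+8.2°C (parcel warmer than environment)

Parcel:
  From 500 m to 1500 m (dry): cools by 9.9 × 1 = 9.9°C, giving -3°C.
  From 1500 m to 2700 m (saturated): cools by 6 × 1.2 = 7.2°C, giving -10.2°C.
Environment:
  From 500 m to 2700 m (environment): cools by 11.5 × 2.2 = 25.3°C, giving -18.4°C.
T_parcel − T_env = -10.2 − (-18.4) = +8.2°C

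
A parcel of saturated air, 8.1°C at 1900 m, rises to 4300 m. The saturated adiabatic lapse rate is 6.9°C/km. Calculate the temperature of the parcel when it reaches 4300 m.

Saturated adiabatic to 4300 m: -6.9 × 2.4 km = -16.56°C, so T = -8.46°C.

-8.46°C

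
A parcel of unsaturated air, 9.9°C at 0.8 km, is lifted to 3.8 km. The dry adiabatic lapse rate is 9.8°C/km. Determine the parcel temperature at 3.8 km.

800 → 3800 m (dry adiabatic, 9.8°C/km): ΔT = -9.8 × 3 = -29.4°C → T = -19.5°C

-19.5°C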